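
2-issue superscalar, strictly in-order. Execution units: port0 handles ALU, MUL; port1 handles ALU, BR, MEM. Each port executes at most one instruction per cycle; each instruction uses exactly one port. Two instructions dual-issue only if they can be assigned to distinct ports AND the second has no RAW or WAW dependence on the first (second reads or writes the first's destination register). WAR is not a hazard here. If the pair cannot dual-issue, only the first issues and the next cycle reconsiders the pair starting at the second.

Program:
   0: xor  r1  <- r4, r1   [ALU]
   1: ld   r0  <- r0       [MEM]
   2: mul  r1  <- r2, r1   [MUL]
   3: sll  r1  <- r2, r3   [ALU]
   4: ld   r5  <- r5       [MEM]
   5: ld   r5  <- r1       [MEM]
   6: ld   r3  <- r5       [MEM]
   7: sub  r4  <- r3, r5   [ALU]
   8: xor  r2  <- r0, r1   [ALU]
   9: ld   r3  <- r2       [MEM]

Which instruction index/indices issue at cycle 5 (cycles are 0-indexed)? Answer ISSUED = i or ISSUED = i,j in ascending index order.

ISSUED = 7,8

[0] i0+i1  xor ld  -- dual
[1] i2  mul  -- WAW r1
[2] i3+i4  sll ld  -- dual
[3] i5  ld  -- no-port MEM/MEM
[4] i6  ld  -- RAW r3
[5] i7+i8  sub xor  -- dual
[6] i9  ld  -- tail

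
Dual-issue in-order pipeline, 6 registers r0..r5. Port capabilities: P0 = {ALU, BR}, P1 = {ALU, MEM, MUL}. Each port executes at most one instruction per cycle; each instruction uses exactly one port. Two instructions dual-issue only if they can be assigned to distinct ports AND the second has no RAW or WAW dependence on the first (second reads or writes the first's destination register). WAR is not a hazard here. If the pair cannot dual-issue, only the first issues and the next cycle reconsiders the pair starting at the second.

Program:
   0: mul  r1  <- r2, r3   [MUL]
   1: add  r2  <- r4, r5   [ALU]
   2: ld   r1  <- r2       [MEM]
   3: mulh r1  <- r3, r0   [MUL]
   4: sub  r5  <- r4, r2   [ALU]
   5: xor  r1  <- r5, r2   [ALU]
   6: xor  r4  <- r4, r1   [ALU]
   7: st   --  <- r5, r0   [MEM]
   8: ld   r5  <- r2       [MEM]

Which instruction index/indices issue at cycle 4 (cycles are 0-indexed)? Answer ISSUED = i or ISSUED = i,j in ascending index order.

[0] i0+i1  mul add  -- pair
[1] i2  ld  -- no-port MEM/MUL
[2] i3+i4  mulh sub  -- pair
[3] i5  xor  -- RAW r1
[4] i6+i7  xor st  -- pair
[5] i8  ld  -- tail

ISSUED = 6,7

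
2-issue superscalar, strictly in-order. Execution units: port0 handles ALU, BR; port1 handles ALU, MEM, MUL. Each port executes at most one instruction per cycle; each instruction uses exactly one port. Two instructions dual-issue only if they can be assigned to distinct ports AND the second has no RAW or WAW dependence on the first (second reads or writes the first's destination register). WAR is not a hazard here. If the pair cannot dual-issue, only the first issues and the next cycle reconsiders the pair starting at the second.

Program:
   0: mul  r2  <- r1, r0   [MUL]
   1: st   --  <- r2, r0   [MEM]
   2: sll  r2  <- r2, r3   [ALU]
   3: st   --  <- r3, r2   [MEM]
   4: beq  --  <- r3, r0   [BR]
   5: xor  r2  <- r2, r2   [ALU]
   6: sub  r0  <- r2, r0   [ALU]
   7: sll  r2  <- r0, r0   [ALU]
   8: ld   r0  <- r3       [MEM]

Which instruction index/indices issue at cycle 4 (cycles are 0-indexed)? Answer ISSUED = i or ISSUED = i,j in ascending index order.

ISSUED = 6

[0] i0  mul.MUL  -- no-port MUL/MEM
[1] i1,i2  st.MEM/sll.ALU  -- 2-wide
[2] i3,i4  st.MEM/beq.BR  -- 2-wide
[3] i5  xor.ALU  -- RAW r2
[4] i6  sub.ALU  -- RAW r0
[5] i7,i8  sll.ALU/ld.MEM  -- 2-wide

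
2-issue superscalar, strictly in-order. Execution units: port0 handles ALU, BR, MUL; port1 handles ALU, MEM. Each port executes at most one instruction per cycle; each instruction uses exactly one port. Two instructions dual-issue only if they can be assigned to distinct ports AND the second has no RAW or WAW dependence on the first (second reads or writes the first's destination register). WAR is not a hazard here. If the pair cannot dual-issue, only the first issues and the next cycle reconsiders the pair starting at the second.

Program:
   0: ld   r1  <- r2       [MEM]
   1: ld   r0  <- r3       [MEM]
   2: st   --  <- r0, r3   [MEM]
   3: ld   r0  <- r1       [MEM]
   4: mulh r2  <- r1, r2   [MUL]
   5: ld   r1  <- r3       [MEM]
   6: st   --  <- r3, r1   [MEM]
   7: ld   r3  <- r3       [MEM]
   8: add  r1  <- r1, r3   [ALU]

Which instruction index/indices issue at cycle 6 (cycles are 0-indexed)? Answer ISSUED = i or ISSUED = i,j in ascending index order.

[0] i0  ld.MEM  -- no-port MEM/MEM
[1] i1  ld.MEM  -- no-port MEM/MEM
[2] i2  st.MEM  -- no-port MEM/MEM
[3] i3&i4  ld.MEM mulh.MUL  -- dual
[4] i5  ld.MEM  -- no-port MEM/MEM
[5] i6  st.MEM  -- no-port MEM/MEM
[6] i7  ld.MEM  -- RAW r3
[7] i8  add.ALU  -- tail

ISSUED = 7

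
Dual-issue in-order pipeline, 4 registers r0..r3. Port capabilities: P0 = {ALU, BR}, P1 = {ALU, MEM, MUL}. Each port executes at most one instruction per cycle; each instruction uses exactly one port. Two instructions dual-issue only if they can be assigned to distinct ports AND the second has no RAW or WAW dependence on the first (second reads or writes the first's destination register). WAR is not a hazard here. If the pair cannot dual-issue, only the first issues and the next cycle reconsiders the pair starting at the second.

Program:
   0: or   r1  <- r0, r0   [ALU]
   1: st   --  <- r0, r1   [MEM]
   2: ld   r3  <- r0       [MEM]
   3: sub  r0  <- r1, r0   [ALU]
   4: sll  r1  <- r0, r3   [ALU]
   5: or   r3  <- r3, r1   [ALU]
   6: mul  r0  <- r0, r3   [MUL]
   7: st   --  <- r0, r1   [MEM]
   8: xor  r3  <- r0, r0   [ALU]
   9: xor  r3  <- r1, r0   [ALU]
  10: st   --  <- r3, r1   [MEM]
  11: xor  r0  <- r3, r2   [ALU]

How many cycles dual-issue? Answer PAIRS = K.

PAIRS = 3

c0: i0 or  RAW r1
c1: i1 st  no-port MEM/MEM
c2: i2,i3 ld/sub  dual
c3: i4 sll  RAW r1
c4: i5 or  RAW r3
c5: i6 mul  no-port MUL/MEM
c6: i7,i8 st/xor  dual
c7: i9 xor  RAW r3
c8: i10,i11 st/xor  dual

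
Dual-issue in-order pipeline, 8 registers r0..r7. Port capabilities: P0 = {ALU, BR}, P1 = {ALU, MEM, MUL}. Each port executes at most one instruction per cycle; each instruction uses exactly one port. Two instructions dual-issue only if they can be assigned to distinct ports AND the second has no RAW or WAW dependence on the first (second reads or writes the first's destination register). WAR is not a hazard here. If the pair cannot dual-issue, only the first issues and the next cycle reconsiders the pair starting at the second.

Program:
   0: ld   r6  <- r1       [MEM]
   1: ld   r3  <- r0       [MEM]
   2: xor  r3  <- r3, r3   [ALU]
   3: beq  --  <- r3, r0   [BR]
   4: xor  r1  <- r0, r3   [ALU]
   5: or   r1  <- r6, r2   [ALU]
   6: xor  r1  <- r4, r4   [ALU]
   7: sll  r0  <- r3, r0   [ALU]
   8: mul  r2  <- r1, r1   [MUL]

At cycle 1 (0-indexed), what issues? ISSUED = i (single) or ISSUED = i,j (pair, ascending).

ISSUED = 1

c0: i0 ld  no-port MEM/MEM
c1: i1 ld  RAW+WAW r3
c2: i2 xor  RAW r3
c3: i3/i4 beq;xor  2-wide
c4: i5 or  WAW r1
c5: i6/i7 xor;sll  2-wide
c6: i8 mul  tail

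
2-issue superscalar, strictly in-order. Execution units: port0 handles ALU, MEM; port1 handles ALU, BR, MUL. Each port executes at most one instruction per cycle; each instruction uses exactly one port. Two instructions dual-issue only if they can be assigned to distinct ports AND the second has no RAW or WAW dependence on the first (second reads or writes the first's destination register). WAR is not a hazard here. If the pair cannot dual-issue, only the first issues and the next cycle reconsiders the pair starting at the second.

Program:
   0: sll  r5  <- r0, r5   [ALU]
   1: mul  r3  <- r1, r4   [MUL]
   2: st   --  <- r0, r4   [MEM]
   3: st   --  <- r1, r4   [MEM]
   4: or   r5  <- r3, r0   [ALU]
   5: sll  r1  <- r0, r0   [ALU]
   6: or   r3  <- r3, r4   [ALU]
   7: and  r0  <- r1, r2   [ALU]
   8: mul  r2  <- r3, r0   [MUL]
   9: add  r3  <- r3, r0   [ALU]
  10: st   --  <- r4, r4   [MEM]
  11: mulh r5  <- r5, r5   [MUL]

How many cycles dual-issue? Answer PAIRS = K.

#0 head=0: sll.ALU;mul.MUL i0+i1 pair
#1 head=2: st.MEM i2 no-port MEM/MEM
#2 head=3: st.MEM;or.ALU i3+i4 pair
#3 head=5: sll.ALU;or.ALU i5+i6 pair
#4 head=7: and.ALU i7 RAW r0
#5 head=8: mul.MUL;add.ALU i8+i9 pair
#6 head=10: st.MEM;mulh.MUL i10+i11 pair

PAIRS = 5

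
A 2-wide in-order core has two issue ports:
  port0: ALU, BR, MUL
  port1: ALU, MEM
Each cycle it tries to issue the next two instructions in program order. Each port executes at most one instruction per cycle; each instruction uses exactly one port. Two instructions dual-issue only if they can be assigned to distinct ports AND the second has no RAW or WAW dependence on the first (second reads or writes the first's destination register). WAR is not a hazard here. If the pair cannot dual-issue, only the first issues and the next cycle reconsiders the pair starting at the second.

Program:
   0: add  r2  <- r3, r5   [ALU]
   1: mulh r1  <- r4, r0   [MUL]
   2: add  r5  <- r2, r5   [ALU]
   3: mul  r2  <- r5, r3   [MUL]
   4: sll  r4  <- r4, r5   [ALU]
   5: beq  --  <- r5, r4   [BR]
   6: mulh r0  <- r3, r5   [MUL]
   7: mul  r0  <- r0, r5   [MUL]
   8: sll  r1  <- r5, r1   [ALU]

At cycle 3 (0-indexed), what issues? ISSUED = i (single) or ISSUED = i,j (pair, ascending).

  cy0 -> i0/i1 (add+mulh) 2-wide
  cy1 -> i2 (add) RAW r5
  cy2 -> i3/i4 (mul+sll) 2-wide
  cy3 -> i5 (beq) no-port BR/MUL
  cy4 -> i6 (mulh) no-port MUL/MUL
  cy5 -> i7/i8 (mul+sll) 2-wide

ISSUED = 5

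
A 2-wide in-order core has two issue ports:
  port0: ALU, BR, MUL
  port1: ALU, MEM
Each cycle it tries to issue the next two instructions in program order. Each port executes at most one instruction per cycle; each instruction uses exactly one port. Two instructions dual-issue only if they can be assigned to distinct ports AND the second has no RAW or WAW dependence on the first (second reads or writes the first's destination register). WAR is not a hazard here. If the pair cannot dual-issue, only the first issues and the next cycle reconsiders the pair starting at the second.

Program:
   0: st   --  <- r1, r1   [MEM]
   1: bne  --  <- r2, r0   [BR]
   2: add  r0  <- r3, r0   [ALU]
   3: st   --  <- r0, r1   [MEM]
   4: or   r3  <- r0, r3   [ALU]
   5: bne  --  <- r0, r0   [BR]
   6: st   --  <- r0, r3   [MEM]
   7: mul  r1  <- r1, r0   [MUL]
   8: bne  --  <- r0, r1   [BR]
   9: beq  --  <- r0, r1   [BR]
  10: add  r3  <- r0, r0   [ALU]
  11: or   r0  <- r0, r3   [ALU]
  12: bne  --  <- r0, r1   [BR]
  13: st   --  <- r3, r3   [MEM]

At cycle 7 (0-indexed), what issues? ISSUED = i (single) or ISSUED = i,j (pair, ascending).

#0 head=0: st.MEM/bne.BR i0&i1 dual
#1 head=2: add.ALU i2 RAW r0
#2 head=3: st.MEM/or.ALU i3&i4 dual
#3 head=5: bne.BR/st.MEM i5&i6 dual
#4 head=7: mul.MUL i7 no-port MUL/BR
#5 head=8: bne.BR i8 no-port BR/BR
#6 head=9: beq.BR/add.ALU i9&i10 dual
#7 head=11: or.ALU i11 RAW r0
#8 head=12: bne.BR/st.MEM i12&i13 dual

ISSUED = 11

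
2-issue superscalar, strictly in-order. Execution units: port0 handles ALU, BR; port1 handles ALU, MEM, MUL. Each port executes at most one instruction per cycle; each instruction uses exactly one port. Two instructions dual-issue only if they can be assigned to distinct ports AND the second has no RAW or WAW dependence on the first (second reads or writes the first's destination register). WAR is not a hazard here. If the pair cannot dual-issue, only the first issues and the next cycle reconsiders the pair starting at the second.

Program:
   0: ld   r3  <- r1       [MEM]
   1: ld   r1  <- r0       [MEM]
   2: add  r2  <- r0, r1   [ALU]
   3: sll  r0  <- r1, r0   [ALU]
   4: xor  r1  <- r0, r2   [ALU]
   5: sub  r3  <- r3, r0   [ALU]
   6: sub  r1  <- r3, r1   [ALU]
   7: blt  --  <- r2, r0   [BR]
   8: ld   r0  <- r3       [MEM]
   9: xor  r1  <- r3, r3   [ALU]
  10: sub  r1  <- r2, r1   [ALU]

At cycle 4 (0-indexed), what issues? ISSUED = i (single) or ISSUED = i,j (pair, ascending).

t=0 i0:ld.MEM ; no-port MEM/MEM
t=1 i1:ld.MEM ; RAW r1
t=2 i2&i3:add.ALU/sll.ALU ; dual
t=3 i4&i5:xor.ALU/sub.ALU ; dual
t=4 i6&i7:sub.ALU/blt.BR ; dual
t=5 i8&i9:ld.MEM/xor.ALU ; dual
t=6 i10:sub.ALU ; tail

ISSUED = 6,7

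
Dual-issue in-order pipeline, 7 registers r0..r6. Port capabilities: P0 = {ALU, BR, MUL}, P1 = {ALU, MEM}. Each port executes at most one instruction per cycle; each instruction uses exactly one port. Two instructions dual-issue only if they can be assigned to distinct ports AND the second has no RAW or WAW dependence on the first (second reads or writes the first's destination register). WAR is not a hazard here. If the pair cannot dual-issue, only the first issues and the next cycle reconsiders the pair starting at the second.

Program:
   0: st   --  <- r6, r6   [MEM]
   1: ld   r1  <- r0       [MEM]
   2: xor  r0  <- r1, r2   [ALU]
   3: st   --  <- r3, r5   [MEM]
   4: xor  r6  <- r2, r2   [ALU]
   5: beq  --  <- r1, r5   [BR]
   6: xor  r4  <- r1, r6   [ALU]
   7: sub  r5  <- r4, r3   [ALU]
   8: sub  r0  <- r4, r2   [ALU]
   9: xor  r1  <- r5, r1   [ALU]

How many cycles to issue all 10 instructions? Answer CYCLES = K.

c0: i0 st  no-port MEM/MEM
c1: i1 ld  RAW r1
c2: i2,i3 xor;st  pair
c3: i4,i5 xor;beq  pair
c4: i6 xor  RAW r4
c5: i7,i8 sub;sub  pair
c6: i9 xor  tail

CYCLES = 7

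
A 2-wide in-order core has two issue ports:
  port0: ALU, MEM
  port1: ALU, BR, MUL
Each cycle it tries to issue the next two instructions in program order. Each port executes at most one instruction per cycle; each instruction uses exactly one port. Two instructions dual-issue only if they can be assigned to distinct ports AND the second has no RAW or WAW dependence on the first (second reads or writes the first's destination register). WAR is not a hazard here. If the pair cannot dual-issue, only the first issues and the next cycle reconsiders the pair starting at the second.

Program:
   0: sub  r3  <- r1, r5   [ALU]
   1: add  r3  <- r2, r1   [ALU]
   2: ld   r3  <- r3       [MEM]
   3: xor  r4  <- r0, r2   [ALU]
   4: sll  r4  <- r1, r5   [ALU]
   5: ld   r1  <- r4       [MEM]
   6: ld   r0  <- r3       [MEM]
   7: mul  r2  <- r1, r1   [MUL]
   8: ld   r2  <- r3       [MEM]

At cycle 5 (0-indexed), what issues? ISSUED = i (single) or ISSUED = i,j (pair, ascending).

c0: i0 sub  WAW r3
c1: i1 add  RAW+WAW r3
c2: i2,i3 ld;xor  2-wide
c3: i4 sll  RAW r4
c4: i5 ld  no-port MEM/MEM
c5: i6,i7 ld;mul  2-wide
c6: i8 ld  tail

ISSUED = 6,7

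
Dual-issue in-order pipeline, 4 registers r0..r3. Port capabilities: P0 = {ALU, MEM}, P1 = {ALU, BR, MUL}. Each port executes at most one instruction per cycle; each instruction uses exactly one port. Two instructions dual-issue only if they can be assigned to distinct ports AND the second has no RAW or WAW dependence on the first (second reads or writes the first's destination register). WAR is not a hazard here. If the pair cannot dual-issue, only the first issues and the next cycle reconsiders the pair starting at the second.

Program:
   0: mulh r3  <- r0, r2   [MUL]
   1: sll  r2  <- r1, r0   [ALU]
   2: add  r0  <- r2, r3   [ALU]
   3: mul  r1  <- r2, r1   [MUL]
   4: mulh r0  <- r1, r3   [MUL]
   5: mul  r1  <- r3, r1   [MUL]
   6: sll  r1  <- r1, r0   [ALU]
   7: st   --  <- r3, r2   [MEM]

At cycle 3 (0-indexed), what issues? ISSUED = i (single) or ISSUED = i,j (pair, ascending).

[0] i0&i1  mulh;sll  -- 2-wide
[1] i2&i3  add;mul  -- 2-wide
[2] i4  mulh  -- no-port MUL/MUL
[3] i5  mul  -- RAW+WAW r1
[4] i6&i7  sll;st  -- 2-wide

ISSUED = 5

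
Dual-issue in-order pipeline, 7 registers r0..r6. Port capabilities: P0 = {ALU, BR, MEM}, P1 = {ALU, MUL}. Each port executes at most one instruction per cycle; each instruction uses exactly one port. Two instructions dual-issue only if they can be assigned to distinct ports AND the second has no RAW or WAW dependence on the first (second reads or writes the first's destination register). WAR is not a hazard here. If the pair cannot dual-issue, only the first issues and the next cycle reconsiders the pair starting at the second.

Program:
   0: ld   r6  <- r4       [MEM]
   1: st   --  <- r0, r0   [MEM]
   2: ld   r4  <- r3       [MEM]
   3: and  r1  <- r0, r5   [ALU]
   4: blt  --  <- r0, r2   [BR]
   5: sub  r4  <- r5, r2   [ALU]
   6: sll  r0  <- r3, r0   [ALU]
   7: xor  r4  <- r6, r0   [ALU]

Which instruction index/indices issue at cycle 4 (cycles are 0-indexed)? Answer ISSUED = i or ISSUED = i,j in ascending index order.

t=0 i0:ld.MEM ; no-port MEM/MEM
t=1 i1:st.MEM ; no-port MEM/MEM
t=2 i2+i3:ld.MEM+and.ALU ; dual
t=3 i4+i5:blt.BR+sub.ALU ; dual
t=4 i6:sll.ALU ; RAW r0
t=5 i7:xor.ALU ; tail

ISSUED = 6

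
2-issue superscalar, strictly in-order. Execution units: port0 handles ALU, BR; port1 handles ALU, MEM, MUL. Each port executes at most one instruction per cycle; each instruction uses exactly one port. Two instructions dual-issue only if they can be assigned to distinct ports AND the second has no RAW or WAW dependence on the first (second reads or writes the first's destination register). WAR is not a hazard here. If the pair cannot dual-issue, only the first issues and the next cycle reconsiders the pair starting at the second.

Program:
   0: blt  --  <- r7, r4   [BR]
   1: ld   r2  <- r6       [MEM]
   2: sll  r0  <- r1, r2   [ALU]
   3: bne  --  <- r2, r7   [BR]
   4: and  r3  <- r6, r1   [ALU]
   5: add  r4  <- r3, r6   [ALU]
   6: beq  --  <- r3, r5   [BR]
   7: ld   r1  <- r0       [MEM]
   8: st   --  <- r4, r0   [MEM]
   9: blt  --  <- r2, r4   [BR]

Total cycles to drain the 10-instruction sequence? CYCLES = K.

CYCLES = 6

0. blt.BR ld.MEM @i0/i1  | dual
1. sll.ALU bne.BR @i2/i3  | dual
2. and.ALU @i4  | RAW r3
3. add.ALU beq.BR @i5/i6  | dual
4. ld.MEM @i7  | no-port MEM/MEM
5. st.MEM blt.BR @i8/i9  | dual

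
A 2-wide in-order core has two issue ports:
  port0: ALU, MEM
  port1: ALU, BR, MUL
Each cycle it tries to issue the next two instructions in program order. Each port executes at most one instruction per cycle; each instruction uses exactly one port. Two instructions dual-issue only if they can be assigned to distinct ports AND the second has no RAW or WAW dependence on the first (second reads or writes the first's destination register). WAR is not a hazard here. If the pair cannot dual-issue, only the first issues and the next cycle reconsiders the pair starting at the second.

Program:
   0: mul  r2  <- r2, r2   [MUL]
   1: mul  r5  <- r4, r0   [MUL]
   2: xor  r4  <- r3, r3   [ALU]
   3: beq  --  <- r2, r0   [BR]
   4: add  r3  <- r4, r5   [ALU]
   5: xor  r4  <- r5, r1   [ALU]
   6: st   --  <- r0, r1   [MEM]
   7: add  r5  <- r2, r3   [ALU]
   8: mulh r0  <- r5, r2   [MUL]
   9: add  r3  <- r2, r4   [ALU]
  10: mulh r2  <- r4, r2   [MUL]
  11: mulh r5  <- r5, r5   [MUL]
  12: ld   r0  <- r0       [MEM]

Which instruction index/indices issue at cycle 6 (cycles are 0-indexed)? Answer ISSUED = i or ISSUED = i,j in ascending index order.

ISSUED = 10

t=0 i0:mul ; no-port MUL/MUL
t=1 i1+i2:mul+xor ; pair
t=2 i3+i4:beq+add ; pair
t=3 i5+i6:xor+st ; pair
t=4 i7:add ; RAW r5
t=5 i8+i9:mulh+add ; pair
t=6 i10:mulh ; no-port MUL/MUL
t=7 i11+i12:mulh+ld ; pair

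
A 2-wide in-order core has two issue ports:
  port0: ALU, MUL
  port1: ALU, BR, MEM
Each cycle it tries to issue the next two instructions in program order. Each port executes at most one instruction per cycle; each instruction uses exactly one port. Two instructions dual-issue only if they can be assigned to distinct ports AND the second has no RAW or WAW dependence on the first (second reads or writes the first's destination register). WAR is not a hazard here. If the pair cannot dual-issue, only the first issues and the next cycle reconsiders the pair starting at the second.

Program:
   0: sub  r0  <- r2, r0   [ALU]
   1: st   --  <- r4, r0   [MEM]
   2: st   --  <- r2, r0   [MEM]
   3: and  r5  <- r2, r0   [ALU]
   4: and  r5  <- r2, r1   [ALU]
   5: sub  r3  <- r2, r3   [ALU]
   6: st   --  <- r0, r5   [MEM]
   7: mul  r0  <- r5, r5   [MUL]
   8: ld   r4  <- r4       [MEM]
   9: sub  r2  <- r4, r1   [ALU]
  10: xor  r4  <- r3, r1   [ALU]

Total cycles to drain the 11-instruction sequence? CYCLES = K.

CYCLES = 7

  cy0 -> i0 (sub) RAW r0
  cy1 -> i1 (st) no-port MEM/MEM
  cy2 -> i2/i3 (st+and) 2-wide
  cy3 -> i4/i5 (and+sub) 2-wide
  cy4 -> i6/i7 (st+mul) 2-wide
  cy5 -> i8 (ld) RAW r4
  cy6 -> i9/i10 (sub+xor) 2-wide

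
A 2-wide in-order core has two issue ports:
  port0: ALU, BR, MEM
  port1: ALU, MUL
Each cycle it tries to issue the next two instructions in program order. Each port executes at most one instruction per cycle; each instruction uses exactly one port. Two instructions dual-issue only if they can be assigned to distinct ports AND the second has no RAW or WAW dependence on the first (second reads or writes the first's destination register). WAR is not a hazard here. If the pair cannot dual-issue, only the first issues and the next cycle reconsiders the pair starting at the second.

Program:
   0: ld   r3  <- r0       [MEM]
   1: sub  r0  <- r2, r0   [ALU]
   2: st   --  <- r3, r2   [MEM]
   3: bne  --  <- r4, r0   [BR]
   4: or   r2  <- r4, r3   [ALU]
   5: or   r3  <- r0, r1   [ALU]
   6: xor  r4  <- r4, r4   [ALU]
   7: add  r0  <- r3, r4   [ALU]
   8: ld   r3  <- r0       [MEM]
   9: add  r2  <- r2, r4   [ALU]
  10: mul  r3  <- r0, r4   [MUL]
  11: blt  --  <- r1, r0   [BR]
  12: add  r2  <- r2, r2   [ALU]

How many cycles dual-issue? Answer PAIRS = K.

PAIRS = 5

[0] i0+i1  ld sub  -- dual
[1] i2  st  -- no-port MEM/BR
[2] i3+i4  bne or  -- dual
[3] i5+i6  or xor  -- dual
[4] i7  add  -- RAW r0
[5] i8+i9  ld add  -- dual
[6] i10+i11  mul blt  -- dual
[7] i12  add  -- tail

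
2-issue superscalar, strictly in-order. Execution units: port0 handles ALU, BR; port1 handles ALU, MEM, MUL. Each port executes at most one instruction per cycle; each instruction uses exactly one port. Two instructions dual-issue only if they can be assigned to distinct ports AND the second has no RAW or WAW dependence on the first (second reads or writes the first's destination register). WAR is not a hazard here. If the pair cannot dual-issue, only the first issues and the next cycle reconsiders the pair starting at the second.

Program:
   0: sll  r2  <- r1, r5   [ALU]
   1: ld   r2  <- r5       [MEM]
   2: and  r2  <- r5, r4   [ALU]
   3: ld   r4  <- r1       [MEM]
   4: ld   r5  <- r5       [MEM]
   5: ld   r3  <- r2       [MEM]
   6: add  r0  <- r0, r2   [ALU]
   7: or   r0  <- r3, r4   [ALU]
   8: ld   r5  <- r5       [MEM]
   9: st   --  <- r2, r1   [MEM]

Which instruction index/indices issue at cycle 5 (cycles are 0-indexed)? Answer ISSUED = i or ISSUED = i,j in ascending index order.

ISSUED = 7,8

t=0 i0:sll ; WAW r2
t=1 i1:ld ; WAW r2
t=2 i2,i3:and;ld ; 2-wide
t=3 i4:ld ; no-port MEM/MEM
t=4 i5,i6:ld;add ; 2-wide
t=5 i7,i8:or;ld ; 2-wide
t=6 i9:st ; tail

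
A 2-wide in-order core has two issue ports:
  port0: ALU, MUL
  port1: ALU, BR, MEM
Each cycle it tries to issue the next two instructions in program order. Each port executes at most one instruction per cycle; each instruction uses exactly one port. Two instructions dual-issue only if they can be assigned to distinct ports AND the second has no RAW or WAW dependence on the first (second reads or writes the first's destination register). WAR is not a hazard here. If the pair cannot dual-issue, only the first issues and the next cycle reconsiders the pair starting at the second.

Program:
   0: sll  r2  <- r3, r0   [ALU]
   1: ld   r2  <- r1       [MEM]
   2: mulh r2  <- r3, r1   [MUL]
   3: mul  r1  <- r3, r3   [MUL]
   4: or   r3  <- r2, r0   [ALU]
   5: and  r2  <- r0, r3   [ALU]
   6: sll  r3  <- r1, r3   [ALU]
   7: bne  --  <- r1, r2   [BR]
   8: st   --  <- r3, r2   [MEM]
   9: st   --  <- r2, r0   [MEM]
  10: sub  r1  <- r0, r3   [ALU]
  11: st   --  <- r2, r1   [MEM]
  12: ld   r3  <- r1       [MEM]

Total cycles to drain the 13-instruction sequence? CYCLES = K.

CYCLES = 10

#0 head=0: sll i0 WAW r2
#1 head=1: ld i1 WAW r2
#2 head=2: mulh i2 no-port MUL/MUL
#3 head=3: mul;or i3&i4 2-wide
#4 head=5: and;sll i5&i6 2-wide
#5 head=7: bne i7 no-port BR/MEM
#6 head=8: st i8 no-port MEM/MEM
#7 head=9: st;sub i9&i10 2-wide
#8 head=11: st i11 no-port MEM/MEM
#9 head=12: ld i12 tail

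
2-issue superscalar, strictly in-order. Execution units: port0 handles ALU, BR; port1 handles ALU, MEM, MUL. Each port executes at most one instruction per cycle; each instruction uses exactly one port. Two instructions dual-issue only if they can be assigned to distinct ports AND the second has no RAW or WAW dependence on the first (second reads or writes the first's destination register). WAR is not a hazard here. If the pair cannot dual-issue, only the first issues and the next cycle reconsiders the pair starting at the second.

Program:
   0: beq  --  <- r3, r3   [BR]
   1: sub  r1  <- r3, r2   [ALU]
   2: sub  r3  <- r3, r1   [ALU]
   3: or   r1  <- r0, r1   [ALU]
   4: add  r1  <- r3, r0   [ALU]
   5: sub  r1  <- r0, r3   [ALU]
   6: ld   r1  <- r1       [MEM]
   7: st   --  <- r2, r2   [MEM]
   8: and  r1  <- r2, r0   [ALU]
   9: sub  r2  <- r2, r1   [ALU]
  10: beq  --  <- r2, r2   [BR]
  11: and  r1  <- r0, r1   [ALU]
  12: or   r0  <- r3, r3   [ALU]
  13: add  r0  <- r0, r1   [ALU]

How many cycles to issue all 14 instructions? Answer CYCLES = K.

CYCLES = 10

0. beq sub @i0&i1  | 2-wide
1. sub or @i2&i3  | 2-wide
2. add @i4  | WAW r1
3. sub @i5  | RAW+WAW r1
4. ld @i6  | no-port MEM/MEM
5. st and @i7&i8  | 2-wide
6. sub @i9  | RAW r2
7. beq and @i10&i11  | 2-wide
8. or @i12  | RAW+WAW r0
9. add @i13  | tail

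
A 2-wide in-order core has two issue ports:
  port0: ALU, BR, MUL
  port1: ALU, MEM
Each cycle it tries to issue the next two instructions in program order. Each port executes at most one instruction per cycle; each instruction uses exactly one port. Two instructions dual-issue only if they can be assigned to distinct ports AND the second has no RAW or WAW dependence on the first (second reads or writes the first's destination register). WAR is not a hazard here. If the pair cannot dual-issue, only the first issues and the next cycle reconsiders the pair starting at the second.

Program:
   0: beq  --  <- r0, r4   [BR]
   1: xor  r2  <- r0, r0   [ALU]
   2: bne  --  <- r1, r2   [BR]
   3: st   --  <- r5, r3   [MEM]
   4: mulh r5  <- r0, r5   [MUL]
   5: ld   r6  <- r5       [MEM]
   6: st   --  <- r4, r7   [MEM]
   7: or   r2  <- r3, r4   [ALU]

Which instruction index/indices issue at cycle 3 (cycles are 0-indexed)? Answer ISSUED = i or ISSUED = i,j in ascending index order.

ISSUED = 5

0. beq/xor @i0&i1  | dual
1. bne/st @i2&i3  | dual
2. mulh @i4  | RAW r5
3. ld @i5  | no-port MEM/MEM
4. st/or @i6&i7  | dual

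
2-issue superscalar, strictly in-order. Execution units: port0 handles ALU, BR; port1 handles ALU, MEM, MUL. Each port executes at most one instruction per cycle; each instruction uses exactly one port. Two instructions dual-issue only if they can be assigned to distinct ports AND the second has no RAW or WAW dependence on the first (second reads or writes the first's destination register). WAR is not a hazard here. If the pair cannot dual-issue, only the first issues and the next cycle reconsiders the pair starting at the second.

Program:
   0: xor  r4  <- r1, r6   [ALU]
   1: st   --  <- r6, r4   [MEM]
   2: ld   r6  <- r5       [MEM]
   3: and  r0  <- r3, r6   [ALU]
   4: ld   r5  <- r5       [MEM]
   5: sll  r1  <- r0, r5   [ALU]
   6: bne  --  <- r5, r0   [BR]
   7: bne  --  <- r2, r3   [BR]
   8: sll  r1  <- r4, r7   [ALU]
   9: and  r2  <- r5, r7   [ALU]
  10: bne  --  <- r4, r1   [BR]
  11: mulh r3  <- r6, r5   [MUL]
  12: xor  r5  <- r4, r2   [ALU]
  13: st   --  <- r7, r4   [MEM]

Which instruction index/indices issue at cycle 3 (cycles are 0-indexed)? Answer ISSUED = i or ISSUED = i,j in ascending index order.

0. xor @i0  | RAW r4
1. st @i1  | no-port MEM/MEM
2. ld @i2  | RAW r6
3. and;ld @i3&i4  | dual
4. sll;bne @i5&i6  | dual
5. bne;sll @i7&i8  | dual
6. and;bne @i9&i10  | dual
7. mulh;xor @i11&i12  | dual
8. st @i13  | tail

ISSUED = 3,4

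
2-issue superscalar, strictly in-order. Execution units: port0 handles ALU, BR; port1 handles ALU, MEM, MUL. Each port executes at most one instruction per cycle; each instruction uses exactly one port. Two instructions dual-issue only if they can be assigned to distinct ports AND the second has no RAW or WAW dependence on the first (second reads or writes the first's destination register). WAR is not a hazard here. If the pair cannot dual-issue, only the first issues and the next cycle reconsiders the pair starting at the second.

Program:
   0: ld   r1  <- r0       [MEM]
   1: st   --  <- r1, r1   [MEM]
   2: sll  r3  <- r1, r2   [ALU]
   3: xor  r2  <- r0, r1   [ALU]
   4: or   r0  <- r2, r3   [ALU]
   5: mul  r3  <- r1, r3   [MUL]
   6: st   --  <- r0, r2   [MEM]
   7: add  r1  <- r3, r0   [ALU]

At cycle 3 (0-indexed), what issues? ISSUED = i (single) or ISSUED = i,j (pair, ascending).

ISSUED = 4,5

c0: i0 ld  no-port MEM/MEM
c1: i1,i2 st sll  dual
c2: i3 xor  RAW r2
c3: i4,i5 or mul  dual
c4: i6,i7 st add  dual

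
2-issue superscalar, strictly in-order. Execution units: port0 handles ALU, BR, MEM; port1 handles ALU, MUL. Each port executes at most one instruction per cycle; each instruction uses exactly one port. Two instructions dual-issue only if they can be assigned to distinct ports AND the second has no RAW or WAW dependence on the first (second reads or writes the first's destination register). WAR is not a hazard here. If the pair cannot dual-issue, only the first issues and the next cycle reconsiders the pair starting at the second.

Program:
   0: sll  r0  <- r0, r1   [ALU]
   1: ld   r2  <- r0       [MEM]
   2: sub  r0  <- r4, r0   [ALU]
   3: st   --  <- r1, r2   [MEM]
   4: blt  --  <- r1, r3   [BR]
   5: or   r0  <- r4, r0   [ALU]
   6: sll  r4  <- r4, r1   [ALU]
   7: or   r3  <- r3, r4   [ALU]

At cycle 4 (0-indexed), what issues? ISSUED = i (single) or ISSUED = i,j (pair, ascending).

0. sll.ALU @i0  | RAW r0
1. ld.MEM+sub.ALU @i1/i2  | dual
2. st.MEM @i3  | no-port MEM/BR
3. blt.BR+or.ALU @i4/i5  | dual
4. sll.ALU @i6  | RAW r4
5. or.ALU @i7  | tail

ISSUED = 6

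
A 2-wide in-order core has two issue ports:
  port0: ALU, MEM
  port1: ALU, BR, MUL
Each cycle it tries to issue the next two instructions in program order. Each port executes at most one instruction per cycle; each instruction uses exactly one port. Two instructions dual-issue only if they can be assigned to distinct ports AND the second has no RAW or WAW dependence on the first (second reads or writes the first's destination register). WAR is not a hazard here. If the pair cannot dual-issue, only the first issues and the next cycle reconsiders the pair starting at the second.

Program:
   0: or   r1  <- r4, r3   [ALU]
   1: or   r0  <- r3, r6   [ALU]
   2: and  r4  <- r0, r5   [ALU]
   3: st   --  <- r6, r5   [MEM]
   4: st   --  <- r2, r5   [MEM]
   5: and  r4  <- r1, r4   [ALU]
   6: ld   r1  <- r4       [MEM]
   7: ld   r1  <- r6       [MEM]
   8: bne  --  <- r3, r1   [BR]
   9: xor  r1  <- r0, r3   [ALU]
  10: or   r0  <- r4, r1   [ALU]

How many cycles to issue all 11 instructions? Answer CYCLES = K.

  cy0 -> i0+i1 (or.ALU or.ALU) pair
  cy1 -> i2+i3 (and.ALU st.MEM) pair
  cy2 -> i4+i5 (st.MEM and.ALU) pair
  cy3 -> i6 (ld.MEM) no-port MEM/MEM
  cy4 -> i7 (ld.MEM) RAW r1
  cy5 -> i8+i9 (bne.BR xor.ALU) pair
  cy6 -> i10 (or.ALU) tail

CYCLES = 7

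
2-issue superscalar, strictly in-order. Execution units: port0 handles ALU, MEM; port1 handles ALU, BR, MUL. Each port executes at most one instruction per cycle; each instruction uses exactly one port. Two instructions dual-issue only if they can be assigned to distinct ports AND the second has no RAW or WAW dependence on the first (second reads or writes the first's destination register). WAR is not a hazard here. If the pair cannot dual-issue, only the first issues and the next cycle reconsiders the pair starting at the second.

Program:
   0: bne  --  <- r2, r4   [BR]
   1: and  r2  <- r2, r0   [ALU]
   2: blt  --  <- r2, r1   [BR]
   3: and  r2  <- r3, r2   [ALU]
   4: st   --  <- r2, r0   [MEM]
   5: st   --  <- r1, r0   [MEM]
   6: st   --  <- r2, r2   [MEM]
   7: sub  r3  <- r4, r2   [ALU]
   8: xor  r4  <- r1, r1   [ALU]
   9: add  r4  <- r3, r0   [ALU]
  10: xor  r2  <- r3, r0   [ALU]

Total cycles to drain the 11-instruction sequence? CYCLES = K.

  cy0 -> i0&i1 (bne.BR and.ALU) dual
  cy1 -> i2&i3 (blt.BR and.ALU) dual
  cy2 -> i4 (st.MEM) no-port MEM/MEM
  cy3 -> i5 (st.MEM) no-port MEM/MEM
  cy4 -> i6&i7 (st.MEM sub.ALU) dual
  cy5 -> i8 (xor.ALU) WAW r4
  cy6 -> i9&i10 (add.ALU xor.ALU) dual

CYCLES = 7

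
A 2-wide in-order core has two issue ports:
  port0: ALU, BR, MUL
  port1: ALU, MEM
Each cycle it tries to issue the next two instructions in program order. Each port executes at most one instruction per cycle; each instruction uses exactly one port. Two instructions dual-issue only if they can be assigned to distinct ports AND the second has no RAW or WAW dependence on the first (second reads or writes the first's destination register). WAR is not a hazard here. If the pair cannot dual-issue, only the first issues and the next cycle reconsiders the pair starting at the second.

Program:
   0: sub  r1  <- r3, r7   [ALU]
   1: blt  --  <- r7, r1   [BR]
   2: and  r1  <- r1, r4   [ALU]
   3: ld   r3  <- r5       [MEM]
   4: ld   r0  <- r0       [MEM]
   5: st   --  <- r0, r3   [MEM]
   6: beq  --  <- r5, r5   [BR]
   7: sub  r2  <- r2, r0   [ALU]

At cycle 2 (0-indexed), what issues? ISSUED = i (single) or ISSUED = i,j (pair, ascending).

ISSUED = 3

  cy0 -> i0 (sub) RAW r1
  cy1 -> i1&i2 (blt;and) dual
  cy2 -> i3 (ld) no-port MEM/MEM
  cy3 -> i4 (ld) no-port MEM/MEM
  cy4 -> i5&i6 (st;beq) dual
  cy5 -> i7 (sub) tail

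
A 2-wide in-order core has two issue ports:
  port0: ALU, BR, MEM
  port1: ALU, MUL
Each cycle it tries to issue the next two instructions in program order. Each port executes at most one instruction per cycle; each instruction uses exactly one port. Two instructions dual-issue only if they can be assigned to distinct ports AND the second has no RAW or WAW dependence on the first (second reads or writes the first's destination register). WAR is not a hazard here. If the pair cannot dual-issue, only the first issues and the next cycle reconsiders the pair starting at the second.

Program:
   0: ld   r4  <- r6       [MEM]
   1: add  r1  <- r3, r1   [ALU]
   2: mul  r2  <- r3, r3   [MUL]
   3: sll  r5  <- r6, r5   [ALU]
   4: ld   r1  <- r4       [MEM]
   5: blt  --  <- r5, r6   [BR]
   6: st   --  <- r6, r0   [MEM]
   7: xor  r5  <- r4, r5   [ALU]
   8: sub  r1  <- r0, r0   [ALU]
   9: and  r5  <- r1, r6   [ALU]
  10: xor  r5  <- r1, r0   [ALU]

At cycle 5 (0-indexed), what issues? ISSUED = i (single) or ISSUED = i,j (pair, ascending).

c0: i0/i1 ld.MEM+add.ALU  2-wide
c1: i2/i3 mul.MUL+sll.ALU  2-wide
c2: i4 ld.MEM  no-port MEM/BR
c3: i5 blt.BR  no-port BR/MEM
c4: i6/i7 st.MEM+xor.ALU  2-wide
c5: i8 sub.ALU  RAW r1
c6: i9 and.ALU  WAW r5
c7: i10 xor.ALU  tail

ISSUED = 8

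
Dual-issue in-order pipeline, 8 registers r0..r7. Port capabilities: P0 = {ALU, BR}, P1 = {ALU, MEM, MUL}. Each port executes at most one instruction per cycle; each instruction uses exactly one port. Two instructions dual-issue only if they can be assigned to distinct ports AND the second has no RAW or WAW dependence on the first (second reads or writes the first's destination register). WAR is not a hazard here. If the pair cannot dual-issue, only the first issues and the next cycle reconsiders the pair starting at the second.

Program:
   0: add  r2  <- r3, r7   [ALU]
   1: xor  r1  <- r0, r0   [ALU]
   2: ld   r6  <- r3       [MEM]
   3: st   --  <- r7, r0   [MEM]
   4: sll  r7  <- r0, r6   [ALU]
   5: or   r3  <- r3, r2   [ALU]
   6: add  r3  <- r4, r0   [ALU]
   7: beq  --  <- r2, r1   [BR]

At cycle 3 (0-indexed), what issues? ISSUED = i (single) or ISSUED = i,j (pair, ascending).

  cy0 -> i0+i1 (add.ALU/xor.ALU) pair
  cy1 -> i2 (ld.MEM) no-port MEM/MEM
  cy2 -> i3+i4 (st.MEM/sll.ALU) pair
  cy3 -> i5 (or.ALU) WAW r3
  cy4 -> i6+i7 (add.ALU/beq.BR) pair

ISSUED = 5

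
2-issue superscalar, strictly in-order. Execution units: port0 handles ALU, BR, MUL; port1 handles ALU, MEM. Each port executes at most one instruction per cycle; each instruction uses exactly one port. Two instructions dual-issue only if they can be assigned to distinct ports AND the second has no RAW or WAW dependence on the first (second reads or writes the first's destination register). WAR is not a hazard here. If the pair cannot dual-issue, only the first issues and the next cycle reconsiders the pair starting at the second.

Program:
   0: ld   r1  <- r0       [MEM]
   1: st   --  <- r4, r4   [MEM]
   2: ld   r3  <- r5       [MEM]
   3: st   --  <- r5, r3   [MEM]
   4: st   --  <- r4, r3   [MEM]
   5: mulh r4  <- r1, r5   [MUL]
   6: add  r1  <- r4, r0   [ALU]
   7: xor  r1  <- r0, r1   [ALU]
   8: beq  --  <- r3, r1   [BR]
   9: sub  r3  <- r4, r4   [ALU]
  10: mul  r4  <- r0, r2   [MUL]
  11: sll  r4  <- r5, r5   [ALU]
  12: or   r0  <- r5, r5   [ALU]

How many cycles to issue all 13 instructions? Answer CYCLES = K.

  cy0 -> i0 (ld.MEM) no-port MEM/MEM
  cy1 -> i1 (st.MEM) no-port MEM/MEM
  cy2 -> i2 (ld.MEM) no-port MEM/MEM
  cy3 -> i3 (st.MEM) no-port MEM/MEM
  cy4 -> i4+i5 (st.MEM/mulh.MUL) pair
  cy5 -> i6 (add.ALU) RAW+WAW r1
  cy6 -> i7 (xor.ALU) RAW r1
  cy7 -> i8+i9 (beq.BR/sub.ALU) pair
  cy8 -> i10 (mul.MUL) WAW r4
  cy9 -> i11+i12 (sll.ALU/or.ALU) pair

CYCLES = 10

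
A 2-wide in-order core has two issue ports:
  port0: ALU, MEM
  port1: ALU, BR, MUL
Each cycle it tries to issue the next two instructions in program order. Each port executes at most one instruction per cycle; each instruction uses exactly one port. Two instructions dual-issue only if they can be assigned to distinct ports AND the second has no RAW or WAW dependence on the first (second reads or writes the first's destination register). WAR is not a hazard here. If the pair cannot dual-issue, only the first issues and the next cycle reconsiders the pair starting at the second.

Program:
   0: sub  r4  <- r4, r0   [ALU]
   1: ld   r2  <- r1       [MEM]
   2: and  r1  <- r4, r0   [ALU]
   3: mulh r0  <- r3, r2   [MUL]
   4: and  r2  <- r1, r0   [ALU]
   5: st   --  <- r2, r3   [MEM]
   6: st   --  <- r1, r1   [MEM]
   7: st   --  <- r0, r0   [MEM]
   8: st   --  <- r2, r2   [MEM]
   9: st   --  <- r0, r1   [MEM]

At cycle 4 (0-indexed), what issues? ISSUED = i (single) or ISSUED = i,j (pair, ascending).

0. sub.ALU+ld.MEM @i0&i1  | dual
1. and.ALU+mulh.MUL @i2&i3  | dual
2. and.ALU @i4  | RAW r2
3. st.MEM @i5  | no-port MEM/MEM
4. st.MEM @i6  | no-port MEM/MEM
5. st.MEM @i7  | no-port MEM/MEM
6. st.MEM @i8  | no-port MEM/MEM
7. st.MEM @i9  | tail

ISSUED = 6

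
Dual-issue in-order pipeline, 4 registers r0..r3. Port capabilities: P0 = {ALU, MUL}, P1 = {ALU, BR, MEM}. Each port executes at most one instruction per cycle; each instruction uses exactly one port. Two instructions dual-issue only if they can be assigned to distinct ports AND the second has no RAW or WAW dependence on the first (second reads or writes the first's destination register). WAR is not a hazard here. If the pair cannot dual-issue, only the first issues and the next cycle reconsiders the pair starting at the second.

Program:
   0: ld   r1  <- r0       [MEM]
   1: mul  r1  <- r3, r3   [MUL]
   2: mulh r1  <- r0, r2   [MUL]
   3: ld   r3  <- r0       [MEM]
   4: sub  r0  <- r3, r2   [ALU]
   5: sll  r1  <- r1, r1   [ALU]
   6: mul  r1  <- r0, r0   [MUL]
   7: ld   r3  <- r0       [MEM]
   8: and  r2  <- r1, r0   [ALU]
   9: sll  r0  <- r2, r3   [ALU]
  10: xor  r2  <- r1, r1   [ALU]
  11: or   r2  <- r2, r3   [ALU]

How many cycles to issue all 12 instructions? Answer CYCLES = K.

CYCLES = 8

t=0 i0:ld.MEM ; WAW r1
t=1 i1:mul.MUL ; no-port MUL/MUL
t=2 i2+i3:mulh.MUL/ld.MEM ; 2-wide
t=3 i4+i5:sub.ALU/sll.ALU ; 2-wide
t=4 i6+i7:mul.MUL/ld.MEM ; 2-wide
t=5 i8:and.ALU ; RAW r2
t=6 i9+i10:sll.ALU/xor.ALU ; 2-wide
t=7 i11:or.ALU ; tail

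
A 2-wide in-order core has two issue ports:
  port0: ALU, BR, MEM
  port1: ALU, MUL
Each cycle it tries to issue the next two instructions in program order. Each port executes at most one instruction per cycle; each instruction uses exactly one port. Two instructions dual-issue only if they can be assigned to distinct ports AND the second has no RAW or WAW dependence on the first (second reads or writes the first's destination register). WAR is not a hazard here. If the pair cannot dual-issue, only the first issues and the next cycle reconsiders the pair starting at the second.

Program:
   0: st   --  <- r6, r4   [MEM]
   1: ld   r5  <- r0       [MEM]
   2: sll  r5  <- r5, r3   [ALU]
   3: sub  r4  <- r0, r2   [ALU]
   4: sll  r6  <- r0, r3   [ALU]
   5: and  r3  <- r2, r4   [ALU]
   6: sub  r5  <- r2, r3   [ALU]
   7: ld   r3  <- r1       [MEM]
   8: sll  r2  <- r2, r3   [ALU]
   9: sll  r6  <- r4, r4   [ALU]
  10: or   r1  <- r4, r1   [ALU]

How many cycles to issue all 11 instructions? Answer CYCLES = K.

c0: i0 st  no-port MEM/MEM
c1: i1 ld  RAW+WAW r5
c2: i2&i3 sll/sub  dual
c3: i4&i5 sll/and  dual
c4: i6&i7 sub/ld  dual
c5: i8&i9 sll/sll  dual
c6: i10 or  tail

CYCLES = 7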